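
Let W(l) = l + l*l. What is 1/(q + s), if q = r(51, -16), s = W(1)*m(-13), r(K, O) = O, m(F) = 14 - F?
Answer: 1/38 ≈ 0.026316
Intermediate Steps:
W(l) = l + l²
s = 54 (s = (1*(1 + 1))*(14 - 1*(-13)) = (1*2)*(14 + 13) = 2*27 = 54)
q = -16
1/(q + s) = 1/(-16 + 54) = 1/38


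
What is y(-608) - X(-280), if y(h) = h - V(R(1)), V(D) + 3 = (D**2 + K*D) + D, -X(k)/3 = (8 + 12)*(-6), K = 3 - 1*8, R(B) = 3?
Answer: -962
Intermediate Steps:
K = -5 (K = 3 - 8 = -5)
X(k) = 360 (X(k) = -3*(8 + 12)*(-6) = -60*(-6) = -3*(-120) = 360)
V(D) = -3 + D**2 - 4*D (V(D) = -3 + ((D**2 - 5*D) + D) = -3 + (D**2 - 4*D) = -3 + D**2 - 4*D)
y(h) = 6 + h (y(h) = h - (-3 + 3**2 - 4*3) = h - (-3 + 9 - 12) = h - 1*(-6) = h + 6 = 6 + h)
y(-608) - X(-280) = (6 - 608) - 1*360 = -602 - 360 = -962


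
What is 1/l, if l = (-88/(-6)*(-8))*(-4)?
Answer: 3/1408 ≈ 0.0021307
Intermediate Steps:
l = 1408/3 (l = (-88*(-⅙)*(-8))*(-4) = ((44/3)*(-8))*(-4) = -352/3*(-4) = 1408/3 ≈ 469.33)
1/l = 1/(1408/3) = 3/1408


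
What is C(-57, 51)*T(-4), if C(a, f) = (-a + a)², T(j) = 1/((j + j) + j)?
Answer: 0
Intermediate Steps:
T(j) = 1/(3*j) (T(j) = 1/(2*j + j) = 1/(3*j))
C(a, f) = 0 (C(a, f) = 0² = 0)
C(-57, 51)*T(-4) = 0*((⅓)/(-4)) = 0*((⅓)*(-¼)) = 0*(-1/12) = 0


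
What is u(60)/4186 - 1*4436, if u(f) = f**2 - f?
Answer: -9282778/2093 ≈ -4435.2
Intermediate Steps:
u(60)/4186 - 1*4436 = (60*(-1 + 60))/4186 - 1*4436 = (60*59)*(1/4186) - 4436 = 3540*(1/4186) - 4436 = 1770/2093 - 4436 = -9282778/2093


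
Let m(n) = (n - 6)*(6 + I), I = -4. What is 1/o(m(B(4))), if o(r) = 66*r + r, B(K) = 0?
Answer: -1/804 ≈ -0.0012438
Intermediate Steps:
m(n) = -12 + 2*n (m(n) = (n - 6)*(6 - 4) = (-6 + n)*2 = -12 + 2*n)
o(r) = 67*r
1/o(m(B(4))) = 1/(67*(-12 + 2*0)) = 1/(67*(-12 + 0)) = 1/(67*(-12)) = 1/(-804) = -1/804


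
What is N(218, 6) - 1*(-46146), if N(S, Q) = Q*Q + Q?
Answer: 46188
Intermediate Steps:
N(S, Q) = Q + Q² (N(S, Q) = Q² + Q = Q + Q²)
N(218, 6) - 1*(-46146) = 6*(1 + 6) - 1*(-46146) = 6*7 + 46146 = 42 + 46146 = 46188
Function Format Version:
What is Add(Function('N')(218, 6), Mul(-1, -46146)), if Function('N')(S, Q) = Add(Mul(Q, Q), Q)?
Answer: 46188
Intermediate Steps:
Function('N')(S, Q) = Add(Q, Pow(Q, 2)) (Function('N')(S, Q) = Add(Pow(Q, 2), Q) = Add(Q, Pow(Q, 2)))
Add(Function('N')(218, 6), Mul(-1, -46146)) = Add(Mul(6, Add(1, 6)), Mul(-1, -46146)) = Add(Mul(6, 7), 46146) = Add(42, 46146) = 46188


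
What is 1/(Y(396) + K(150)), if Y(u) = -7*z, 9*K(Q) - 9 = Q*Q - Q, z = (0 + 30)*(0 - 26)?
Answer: 3/23833 ≈ 0.00012588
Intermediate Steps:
z = -780 (z = 30*(-26) = -780)
K(Q) = 1 - Q/9 + Q²/9 (K(Q) = 1 + (Q*Q - Q)/9 = 1 + (Q² - Q)/9 = 1 + (-Q/9 + Q²/9) = 1 - Q/9 + Q²/9)
Y(u) = 5460 (Y(u) = -7*(-780) = 5460)
1/(Y(396) + K(150)) = 1/(5460 + (1 - ⅑*150 + (⅑)*150²)) = 1/(5460 + (1 - 50/3 + (⅑)*22500)) = 1/(5460 + (1 - 50/3 + 2500)) = 1/(5460 + 7453/3) = 1/(23833/3) = 3/23833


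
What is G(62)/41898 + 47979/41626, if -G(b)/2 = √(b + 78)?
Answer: 47979/41626 - 2*√35/20949 ≈ 1.1521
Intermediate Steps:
G(b) = -2*√(78 + b) (G(b) = -2*√(b + 78) = -2*√(78 + b))
G(62)/41898 + 47979/41626 = -2*√(78 + 62)/41898 + 47979/41626 = -4*√35*(1/41898) + 47979*(1/41626) = -4*√35*(1/41898) + 47979/41626 = -2*√35/20949 + 47979/41626 = 47979/41626 - 2*√35/20949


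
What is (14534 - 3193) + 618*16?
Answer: 21229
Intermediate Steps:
(14534 - 3193) + 618*16 = 11341 + 9888 = 21229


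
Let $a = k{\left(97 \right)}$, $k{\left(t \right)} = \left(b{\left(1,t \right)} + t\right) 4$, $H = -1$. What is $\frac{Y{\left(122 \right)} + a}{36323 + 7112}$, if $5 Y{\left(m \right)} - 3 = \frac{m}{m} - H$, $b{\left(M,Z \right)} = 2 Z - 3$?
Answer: $\frac{1153}{43435} \approx 0.026545$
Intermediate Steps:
$b{\left(M,Z \right)} = -3 + 2 Z$
$k{\left(t \right)} = -12 + 12 t$ ($k{\left(t \right)} = \left(\left(-3 + 2 t\right) + t\right) 4 = \left(-3 + 3 t\right) 4 = -12 + 12 t$)
$Y{\left(m \right)} = 1$ ($Y{\left(m \right)} = \frac{3}{5} + \frac{\frac{m}{m} - -1}{5} = \frac{3}{5} + \frac{1 + 1}{5} = \frac{3}{5} + \frac{1}{5} \cdot 2 = \frac{3}{5} + \frac{2}{5} = 1$)
$a = 1152$ ($a = -12 + 12 \cdot 97 = -12 + 1164 = 1152$)
$\frac{Y{\left(122 \right)} + a}{36323 + 7112} = \frac{1 + 1152}{36323 + 7112} = \frac{1153}{43435}$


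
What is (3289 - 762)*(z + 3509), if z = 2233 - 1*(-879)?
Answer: 16731267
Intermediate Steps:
z = 3112 (z = 2233 + 879 = 3112)
(3289 - 762)*(z + 3509) = (3289 - 762)*(3112 + 3509) = 2527*6621 = 16731267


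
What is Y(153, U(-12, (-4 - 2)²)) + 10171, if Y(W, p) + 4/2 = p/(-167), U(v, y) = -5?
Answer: 1698228/167 ≈ 10169.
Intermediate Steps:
Y(W, p) = -2 - p/167 (Y(W, p) = -2 + p/(-167) = -2 + p*(-1/167) = -2 - p/167)
Y(153, U(-12, (-4 - 2)²)) + 10171 = (-2 - 1/167*(-5)) + 10171 = (-2 + 5/167) + 10171 = -329/167 + 10171 = 1698228/167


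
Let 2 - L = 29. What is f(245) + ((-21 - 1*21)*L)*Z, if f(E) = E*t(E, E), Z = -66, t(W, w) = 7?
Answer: -73129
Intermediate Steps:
L = -27 (L = 2 - 1*29 = 2 - 29 = -27)
f(E) = 7*E (f(E) = E*7 = 7*E)
f(245) + ((-21 - 1*21)*L)*Z = 7*245 + ((-21 - 1*21)*(-27))*(-66) = 1715 + ((-21 - 21)*(-27))*(-66) = 1715 - 42*(-27)*(-66) = 1715 + 1134*(-66) = 1715 - 74844 = -73129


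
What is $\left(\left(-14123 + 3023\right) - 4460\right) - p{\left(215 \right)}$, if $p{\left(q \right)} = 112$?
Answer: $-15672$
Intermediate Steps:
$\left(\left(-14123 + 3023\right) - 4460\right) - p{\left(215 \right)} = \left(\left(-14123 + 3023\right) - 4460\right) - 112 = \left(-11100 - 4460\right) - 112 = -15560 - 112 = -15672$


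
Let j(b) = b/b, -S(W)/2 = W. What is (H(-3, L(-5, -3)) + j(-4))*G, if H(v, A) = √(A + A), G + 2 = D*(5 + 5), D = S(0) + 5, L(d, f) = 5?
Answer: 48 + 48*√10 ≈ 199.79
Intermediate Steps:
S(W) = -2*W
j(b) = 1
D = 5 (D = -2*0 + 5 = 0 + 5 = 5)
G = 48 (G = -2 + 5*(5 + 5) = -2 + 5*10 = -2 + 50 = 48)
H(v, A) = √2*√A (H(v, A) = √(2*A) = √2*√A)
(H(-3, L(-5, -3)) + j(-4))*G = (√2*√5 + 1)*48 = (√10 + 1)*48 = (1 + √10)*48 = 48 + 48*√10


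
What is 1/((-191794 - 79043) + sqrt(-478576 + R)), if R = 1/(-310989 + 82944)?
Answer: -61763023665/16727821177221526 - I*sqrt(24888116132864445)/16727821177221526 ≈ -3.6922e-6 - 9.431e-9*I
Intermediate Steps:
R = -1/228045 (R = 1/(-228045) = -1/228045 ≈ -4.3851e-6)
1/((-191794 - 79043) + sqrt(-478576 + R)) = 1/((-191794 - 79043) + sqrt(-478576 - 1/228045)) = 1/(-270837 + sqrt(-109136863921/228045)) = 1/(-270837 + I*sqrt(24888116132864445)/228045)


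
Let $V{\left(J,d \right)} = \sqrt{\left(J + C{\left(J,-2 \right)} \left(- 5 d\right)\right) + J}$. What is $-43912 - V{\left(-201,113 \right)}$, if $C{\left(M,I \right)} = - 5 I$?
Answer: $-43912 - 2 i \sqrt{1513} \approx -43912.0 - 77.795 i$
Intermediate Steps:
$V{\left(J,d \right)} = \sqrt{- 50 d + 2 J}$ ($V{\left(J,d \right)} = \sqrt{\left(J + \left(-5\right) \left(-2\right) \left(- 5 d\right)\right) + J} = \sqrt{\left(J + 10 \left(- 5 d\right)\right) + J} = \sqrt{\left(J - 50 d\right) + J} = \sqrt{- 50 d + 2 J}$)
$-43912 - V{\left(-201,113 \right)} = -43912 - \sqrt{\left(-50\right) 113 + 2 \left(-201\right)} = -43912 - \sqrt{-5650 - 402} = -43912 - \sqrt{-6052} = -43912 - 2 i \sqrt{1513}$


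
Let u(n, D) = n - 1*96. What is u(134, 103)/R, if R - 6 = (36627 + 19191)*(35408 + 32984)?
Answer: 1/100460649 ≈ 9.9541e-9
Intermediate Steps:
R = 3817504662 (R = 6 + (36627 + 19191)*(35408 + 32984) = 6 + 55818*68392 = 6 + 3817504656 = 3817504662)
u(n, D) = -96 + n (u(n, D) = n - 96 = -96 + n)
u(134, 103)/R = (-96 + 134)/3817504662 = 38*(1/3817504662) = 1/100460649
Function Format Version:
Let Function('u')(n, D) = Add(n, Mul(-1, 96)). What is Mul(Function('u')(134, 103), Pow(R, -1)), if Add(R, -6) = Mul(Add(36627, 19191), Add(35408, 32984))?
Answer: Rational(1, 100460649) ≈ 9.9541e-9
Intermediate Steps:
R = 3817504662 (R = Add(6, Mul(Add(36627, 19191), Add(35408, 32984))) = Add(6, Mul(55818, 68392)) = Add(6, 3817504656) = 3817504662)
Function('u')(n, D) = Add(-96, n) (Function('u')(n, D) = Add(n, -96) = Add(-96, n))
Mul(Function('u')(134, 103), Pow(R, -1)) = Mul(Add(-96, 134), Pow(3817504662, -1)) = Mul(38, Rational(1, 3817504662)) = Rational(1, 100460649)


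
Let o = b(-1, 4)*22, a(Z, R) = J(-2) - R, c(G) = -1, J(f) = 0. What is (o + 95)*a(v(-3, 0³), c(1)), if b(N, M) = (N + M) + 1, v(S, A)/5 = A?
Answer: 183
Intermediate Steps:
v(S, A) = 5*A
b(N, M) = 1 + M + N (b(N, M) = (M + N) + 1 = 1 + M + N)
a(Z, R) = -R (a(Z, R) = 0 - R = -R)
o = 88 (o = (1 + 4 - 1)*22 = 4*22 = 88)
(o + 95)*a(v(-3, 0³), c(1)) = (88 + 95)*(-1*(-1)) = 183*1 = 183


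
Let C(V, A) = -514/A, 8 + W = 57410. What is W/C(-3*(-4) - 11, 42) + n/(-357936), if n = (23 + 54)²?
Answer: -431472611465/91989552 ≈ -4690.5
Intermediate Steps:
W = 57402 (W = -8 + 57410 = 57402)
n = 5929 (n = 77² = 5929)
W/C(-3*(-4) - 11, 42) + n/(-357936) = 57402/((-514/42)) + 5929/(-357936) = 57402/((-514*1/42)) + 5929*(-1/357936) = 57402/(-257/21) - 5929/357936 = 57402*(-21/257) - 5929/357936 = -1205442/257 - 5929/357936 = -431472611465/91989552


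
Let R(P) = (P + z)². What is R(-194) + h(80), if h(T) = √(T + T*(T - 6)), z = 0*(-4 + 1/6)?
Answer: 37636 + 20*√15 ≈ 37713.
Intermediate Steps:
z = 0 (z = 0*(-4 + ⅙) = 0*(-23/6) = 0)
R(P) = P² (R(P) = (P + 0)² = P²)
h(T) = √(T + T*(-6 + T))
R(-194) + h(80) = (-194)² + √(80*(-5 + 80)) = 37636 + √(80*75) = 37636 + √6000 = 37636 + 20*√15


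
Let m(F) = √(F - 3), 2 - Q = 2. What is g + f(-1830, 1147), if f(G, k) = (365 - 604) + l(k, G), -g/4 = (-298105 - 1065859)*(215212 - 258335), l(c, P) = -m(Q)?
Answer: -235272878527 - I*√3 ≈ -2.3527e+11 - 1.732*I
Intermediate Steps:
Q = 0 (Q = 2 - 1*2 = 2 - 2 = 0)
m(F) = √(-3 + F)
l(c, P) = -I*√3 (l(c, P) = -√(-3 + 0) = -√(-3) = -I*√3)
g = -235272878288 (g = -4*(-298105 - 1065859)*(215212 - 258335) = -(-5455856)*(-43123) = -4*58818219572 = -235272878288)
f(G, k) = -239 - I*√3 (f(G, k) = (365 - 604) - I*√3 = -239 - I*√3)
g + f(-1830, 1147) = -235272878288 + (-239 - I*√3) = -235272878527 - I*√3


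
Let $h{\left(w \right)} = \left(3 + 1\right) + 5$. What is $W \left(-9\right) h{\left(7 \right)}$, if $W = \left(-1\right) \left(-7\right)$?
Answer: $-567$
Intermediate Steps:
$W = 7$
$h{\left(w \right)} = 9$ ($h{\left(w \right)} = 4 + 5 = 9$)
$W \left(-9\right) h{\left(7 \right)} = 7 \left(-9\right) 9 = \left(-63\right) 9 = -567$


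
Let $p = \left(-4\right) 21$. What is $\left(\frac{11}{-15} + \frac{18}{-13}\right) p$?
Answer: $\frac{11564}{65} \approx 177.91$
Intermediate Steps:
$p = -84$
$\left(\frac{11}{-15} + \frac{18}{-13}\right) p = \left(\frac{11}{-15} + \frac{18}{-13}\right) \left(-84\right) = \left(11 \left(- \frac{1}{15}\right) + 18 \left(- \frac{1}{13}\right)\right) \left(-84\right) = \left(- \frac{11}{15} - \frac{18}{13}\right) \left(-84\right) = \left(- \frac{413}{195}\right) \left(-84\right) = \frac{11564}{65}$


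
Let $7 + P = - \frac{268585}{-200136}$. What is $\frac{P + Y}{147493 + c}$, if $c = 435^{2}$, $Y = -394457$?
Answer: $- \frac{78946178519}{67389393648} \approx -1.1715$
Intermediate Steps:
$c = 189225$
$P = - \frac{1132367}{200136}$ ($P = -7 - \frac{268585}{-200136} = -7 - - \frac{268585}{200136} = -7 + \frac{268585}{200136} = - \frac{1132367}{200136} \approx -5.658$)
$\frac{P + Y}{147493 + c} = \frac{- \frac{1132367}{200136} - 394457}{147493 + 189225} = - \frac{78946178519}{200136 \cdot 336718} = \left(- \frac{78946178519}{200136}\right) \frac{1}{336718} = - \frac{78946178519}{67389393648}$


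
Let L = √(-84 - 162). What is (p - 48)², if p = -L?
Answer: (48 + I*√246)² ≈ 2058.0 + 1505.7*I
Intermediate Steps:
L = I*√246 (L = √(-246) = I*√246 ≈ 15.684*I)
p = -I*√246 ≈ -15.684*I
(p - 48)² = (-I*√246 - 48)² = (-48 - I*√246)²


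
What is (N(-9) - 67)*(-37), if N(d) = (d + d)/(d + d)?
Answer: 2442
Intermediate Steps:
N(d) = 1 (N(d) = (2*d)/((2*d)) = (2*d)*(1/(2*d)) = 1)
(N(-9) - 67)*(-37) = (1 - 67)*(-37) = -66*(-37) = 2442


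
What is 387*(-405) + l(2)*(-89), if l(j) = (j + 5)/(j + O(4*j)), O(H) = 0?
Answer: -314093/2 ≈ -1.5705e+5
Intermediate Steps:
l(j) = (5 + j)/j (l(j) = (j + 5)/(j + 0) = (5 + j)/j)
387*(-405) + l(2)*(-89) = 387*(-405) + ((5 + 2)/2)*(-89) = -156735 + ((½)*7)*(-89) = -156735 + (7/2)*(-89) = -156735 - 623/2 = -314093/2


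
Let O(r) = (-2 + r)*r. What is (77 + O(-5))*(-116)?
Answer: -12992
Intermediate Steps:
O(r) = r*(-2 + r)
(77 + O(-5))*(-116) = (77 - 5*(-2 - 5))*(-116) = (77 - 5*(-7))*(-116) = (77 + 35)*(-116) = 112*(-116) = -12992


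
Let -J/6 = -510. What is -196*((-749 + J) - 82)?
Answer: -436884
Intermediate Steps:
J = 3060 (J = -6*(-510) = 3060)
-196*((-749 + J) - 82) = -196*((-749 + 3060) - 82) = -196*(2311 - 82) = -196*2229 = -436884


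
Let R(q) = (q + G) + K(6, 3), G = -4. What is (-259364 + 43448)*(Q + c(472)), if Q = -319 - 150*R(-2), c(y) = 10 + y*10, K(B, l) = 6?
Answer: -952405476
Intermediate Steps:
c(y) = 10 + 10*y
R(q) = 2 + q (R(q) = (q - 4) + 6 = (-4 + q) + 6 = 2 + q)
Q = -319 (Q = -319 - 150*(2 - 2) = -319 - 150*0 = -319 + 0 = -319)
(-259364 + 43448)*(Q + c(472)) = (-259364 + 43448)*(-319 + (10 + 10*472)) = -215916*(-319 + (10 + 4720)) = -215916*(-319 + 4730) = -215916*4411 = -952405476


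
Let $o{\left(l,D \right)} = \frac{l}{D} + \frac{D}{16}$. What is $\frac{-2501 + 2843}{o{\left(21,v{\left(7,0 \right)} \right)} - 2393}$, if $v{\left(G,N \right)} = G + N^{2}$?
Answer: $- \frac{5472}{38233} \approx -0.14312$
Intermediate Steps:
$o{\left(l,D \right)} = \frac{D}{16} + \frac{l}{D}$ ($o{\left(l,D \right)} = \frac{l}{D} + D \frac{1}{16} = \frac{l}{D} + \frac{D}{16} = \frac{D}{16} + \frac{l}{D}$)
$\frac{-2501 + 2843}{o{\left(21,v{\left(7,0 \right)} \right)} - 2393} = \frac{-2501 + 2843}{\left(\frac{7 + 0^{2}}{16} + \frac{21}{7 + 0^{2}}\right) - 2393} = \frac{342}{\left(\frac{7 + 0}{16} + \frac{21}{7 + 0}\right) - 2393} = \frac{342}{\left(\frac{1}{16} \cdot 7 + \frac{21}{7}\right) - 2393} = \frac{342}{\left(\frac{7}{16} + 21 \cdot \frac{1}{7}\right) - 2393} = \frac{342}{\left(\frac{7}{16} + 3\right) - 2393} = \frac{342}{\frac{55}{16} - 2393} = \frac{342}{- \frac{38233}{16}} = 342 \left(- \frac{16}{38233}\right) = - \frac{5472}{38233}$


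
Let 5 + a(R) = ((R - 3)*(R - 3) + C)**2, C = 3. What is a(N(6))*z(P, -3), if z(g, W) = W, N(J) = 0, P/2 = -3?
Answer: -417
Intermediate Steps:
P = -6 (P = 2*(-3) = -6)
a(R) = -5 + (3 + (-3 + R)**2)**2 (a(R) = -5 + ((R - 3)*(R - 3) + 3)**2 = -5 + ((-3 + R)*(-3 + R) + 3)**2 = -5 + ((-3 + R)**2 + 3)**2 = -5 + (3 + (-3 + R)**2)**2)
a(N(6))*z(P, -3) = (-5 + (3 + (-3 + 0)**2)**2)*(-3) = (-5 + (3 + (-3)**2)**2)*(-3) = (-5 + (3 + 9)**2)*(-3) = (-5 + 12**2)*(-3) = (-5 + 144)*(-3) = 139*(-3) = -417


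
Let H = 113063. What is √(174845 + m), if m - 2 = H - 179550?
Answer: 6*√3010 ≈ 329.18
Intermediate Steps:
m = -66485 (m = 2 + (113063 - 179550) = 2 - 66487 = -66485)
√(174845 + m) = √(174845 - 66485) = √108360 = 6*√3010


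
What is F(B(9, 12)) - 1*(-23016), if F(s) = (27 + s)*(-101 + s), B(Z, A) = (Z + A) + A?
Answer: 18936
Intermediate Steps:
B(Z, A) = Z + 2*A (B(Z, A) = (A + Z) + A = Z + 2*A)
F(s) = (-101 + s)*(27 + s)
F(B(9, 12)) - 1*(-23016) = (-2727 + (9 + 2*12)² - 74*(9 + 2*12)) - 1*(-23016) = (-2727 + (9 + 24)² - 74*(9 + 24)) + 23016 = (-2727 + 33² - 74*33) + 23016 = (-2727 + 1089 - 2442) + 23016 = -4080 + 23016 = 18936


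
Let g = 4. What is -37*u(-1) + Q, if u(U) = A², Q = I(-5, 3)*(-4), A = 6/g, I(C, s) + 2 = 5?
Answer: -381/4 ≈ -95.250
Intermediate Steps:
I(C, s) = 3 (I(C, s) = -2 + 5 = 3)
A = 3/2 (A = 6/4 = 6*(¼) = 3/2 ≈ 1.5000)
Q = -12 (Q = 3*(-4) = -12)
u(U) = 9/4 (u(U) = (3/2)² = 9/4)
-37*u(-1) + Q = -37*9/4 - 12 = -333/4 - 12 = -381/4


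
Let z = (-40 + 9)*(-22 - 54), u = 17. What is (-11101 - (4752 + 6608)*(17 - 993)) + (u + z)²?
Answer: 16707388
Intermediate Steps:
z = 2356 (z = -31*(-76) = 2356)
(-11101 - (4752 + 6608)*(17 - 993)) + (u + z)² = (-11101 - (4752 + 6608)*(17 - 993)) + (17 + 2356)² = (-11101 - 11360*(-976)) + 2373² = (-11101 - 1*(-11087360)) + 5631129 = (-11101 + 11087360) + 5631129 = 11076259 + 5631129 = 16707388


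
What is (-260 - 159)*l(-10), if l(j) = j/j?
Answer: -419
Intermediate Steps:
l(j) = 1
(-260 - 159)*l(-10) = (-260 - 159)*1 = -419*1 = -419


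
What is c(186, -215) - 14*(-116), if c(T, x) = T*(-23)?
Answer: -2654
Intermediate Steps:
c(T, x) = -23*T
c(186, -215) - 14*(-116) = -23*186 - 14*(-116) = -4278 - 1*(-1624) = -4278 + 1624 = -2654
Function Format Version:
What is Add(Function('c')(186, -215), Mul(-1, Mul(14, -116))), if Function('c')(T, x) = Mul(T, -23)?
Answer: -2654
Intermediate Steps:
Function('c')(T, x) = Mul(-23, T)
Add(Function('c')(186, -215), Mul(-1, Mul(14, -116))) = Add(Mul(-23, 186), Mul(-1, Mul(14, -116))) = Add(-4278, Mul(-1, -1624)) = Add(-4278, 1624) = -2654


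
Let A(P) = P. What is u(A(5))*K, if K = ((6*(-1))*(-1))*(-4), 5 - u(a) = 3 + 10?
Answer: 192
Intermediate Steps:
u(a) = -8 (u(a) = 5 - (3 + 10) = 5 - 1*13 = 5 - 13 = -8)
K = -24 (K = -6*(-1)*(-4) = 6*(-4) = -24)
u(A(5))*K = -8*(-24) = 192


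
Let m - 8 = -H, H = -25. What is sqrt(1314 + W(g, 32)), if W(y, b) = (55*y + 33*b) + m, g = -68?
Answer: I*sqrt(1337) ≈ 36.565*I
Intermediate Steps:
m = 33 (m = 8 - 1*(-25) = 8 + 25 = 33)
W(y, b) = 33 + 33*b + 55*y (W(y, b) = (55*y + 33*b) + 33 = (33*b + 55*y) + 33 = 33 + 33*b + 55*y)
sqrt(1314 + W(g, 32)) = sqrt(1314 + (33 + 33*32 + 55*(-68))) = sqrt(1314 + (33 + 1056 - 3740)) = sqrt(1314 - 2651) = sqrt(-1337) = I*sqrt(1337)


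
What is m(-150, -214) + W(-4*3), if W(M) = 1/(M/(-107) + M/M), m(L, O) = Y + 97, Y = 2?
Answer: 11888/119 ≈ 99.899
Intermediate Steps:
m(L, O) = 99 (m(L, O) = 2 + 97 = 99)
W(M) = 1/(1 - M/107) (W(M) = 1/(M*(-1/107) + 1) = 1/(-M/107 + 1) = 1/(1 - M/107))
m(-150, -214) + W(-4*3) = 99 - 107/(-107 - 4*3) = 99 - 107/(-107 - 12) = 99 - 107/(-119) = 99 - 107*(-1/119) = 99 + 107/119 = 11888/119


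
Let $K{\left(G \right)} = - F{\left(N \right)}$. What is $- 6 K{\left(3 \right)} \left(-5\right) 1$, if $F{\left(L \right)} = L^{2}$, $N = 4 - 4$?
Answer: $0$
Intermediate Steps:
$N = 0$ ($N = 4 - 4 = 0$)
$K{\left(G \right)} = 0$ ($K{\left(G \right)} = - 0^{2} = \left(-1\right) 0 = 0$)
$- 6 K{\left(3 \right)} \left(-5\right) 1 = - 6 \cdot 0 \left(-5\right) 1 = - 6 \cdot 0 \cdot 1 = \left(-6\right) 0 = 0$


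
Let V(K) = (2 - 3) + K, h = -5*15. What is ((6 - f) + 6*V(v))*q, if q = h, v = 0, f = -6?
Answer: -450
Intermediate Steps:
h = -75
V(K) = -1 + K
q = -75
((6 - f) + 6*V(v))*q = ((6 - 1*(-6)) + 6*(-1 + 0))*(-75) = ((6 + 6) + 6*(-1))*(-75) = (12 - 6)*(-75) = 6*(-75) = -450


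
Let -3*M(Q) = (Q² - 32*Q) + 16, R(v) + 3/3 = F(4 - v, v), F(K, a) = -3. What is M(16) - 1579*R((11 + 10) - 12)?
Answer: 6396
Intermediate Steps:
R(v) = -4 (R(v) = -1 - 3 = -4)
M(Q) = -16/3 - Q²/3 + 32*Q/3 (M(Q) = -((Q² - 32*Q) + 16)/3 = -(16 + Q² - 32*Q)/3 = -16/3 - Q²/3 + 32*Q/3)
M(16) - 1579*R((11 + 10) - 12) = (-16/3 - ⅓*16² + (32/3)*16) - 1579*(-4) = (-16/3 - ⅓*256 + 512/3) + 6316 = (-16/3 - 256/3 + 512/3) + 6316 = 80 + 6316 = 6396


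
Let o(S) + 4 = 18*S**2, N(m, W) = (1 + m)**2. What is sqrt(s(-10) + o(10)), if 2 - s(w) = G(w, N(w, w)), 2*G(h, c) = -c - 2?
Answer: sqrt(7358)/2 ≈ 42.889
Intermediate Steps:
G(h, c) = -1 - c/2 (G(h, c) = (-c - 2)/2 = (-2 - c)/2 = -1 - c/2)
o(S) = -4 + 18*S**2
s(w) = 3 + (1 + w)**2/2 (s(w) = 2 - (-1 - (1 + w)**2/2) = 2 + (1 + (1 + w)**2/2) = 3 + (1 + w)**2/2)
sqrt(s(-10) + o(10)) = sqrt((3 + (1 - 10)**2/2) + (-4 + 18*10**2)) = sqrt((3 + (1/2)*(-9)**2) + (-4 + 18*100)) = sqrt((3 + (1/2)*81) + (-4 + 1800)) = sqrt((3 + 81/2) + 1796) = sqrt(87/2 + 1796) = sqrt(3679/2) = sqrt(7358)/2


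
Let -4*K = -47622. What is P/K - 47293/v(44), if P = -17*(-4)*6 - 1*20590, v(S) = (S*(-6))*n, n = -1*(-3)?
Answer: 364708445/6286104 ≈ 58.018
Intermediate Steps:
n = 3
K = 23811/2 (K = -1/4*(-47622) = 23811/2 ≈ 11906.)
v(S) = -18*S (v(S) = (S*(-6))*3 = -6*S*3 = -18*S)
P = -20182 (P = 68*6 - 20590 = 408 - 20590 = -20182)
P/K - 47293/v(44) = -20182/23811/2 - 47293/((-18*44)) = -20182*2/23811 - 47293/(-792) = -40364/23811 - 47293*(-1/792) = -40364/23811 + 47293/792 = 364708445/6286104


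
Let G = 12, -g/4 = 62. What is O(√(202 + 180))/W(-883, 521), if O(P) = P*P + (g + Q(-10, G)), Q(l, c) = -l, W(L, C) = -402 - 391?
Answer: -144/793 ≈ -0.18159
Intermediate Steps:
g = -248 (g = -4*62 = -248)
W(L, C) = -793
O(P) = -238 + P² (O(P) = P*P + (-248 - 1*(-10)) = P² + (-248 + 10) = P² - 238 = -238 + P²)
O(√(202 + 180))/W(-883, 521) = (-238 + (√(202 + 180))²)/(-793) = (-238 + (√382)²)*(-1/793) = (-238 + 382)*(-1/793) = 144*(-1/793) = -144/793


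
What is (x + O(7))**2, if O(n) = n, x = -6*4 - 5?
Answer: 484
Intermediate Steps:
x = -29 (x = -24 - 5 = -29)
(x + O(7))**2 = (-29 + 7)**2 = (-22)**2 = 484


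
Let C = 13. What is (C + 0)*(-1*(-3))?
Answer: 39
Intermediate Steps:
(C + 0)*(-1*(-3)) = (13 + 0)*(-1*(-3)) = 13*3 = 39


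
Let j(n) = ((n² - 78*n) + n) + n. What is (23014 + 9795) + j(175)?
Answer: 50134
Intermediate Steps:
j(n) = n² - 76*n (j(n) = (n² - 77*n) + n = n² - 76*n)
(23014 + 9795) + j(175) = (23014 + 9795) + 175*(-76 + 175) = 32809 + 175*99 = 32809 + 17325 = 50134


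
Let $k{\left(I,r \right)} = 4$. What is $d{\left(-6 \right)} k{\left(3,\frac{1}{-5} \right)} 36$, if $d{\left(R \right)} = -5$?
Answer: $-720$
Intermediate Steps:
$d{\left(-6 \right)} k{\left(3,\frac{1}{-5} \right)} 36 = \left(-5\right) 4 \cdot 36 = \left(-20\right) 36 = -720$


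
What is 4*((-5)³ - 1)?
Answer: -504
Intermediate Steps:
4*((-5)³ - 1) = 4*(-125 - 1) = 4*(-126) = -504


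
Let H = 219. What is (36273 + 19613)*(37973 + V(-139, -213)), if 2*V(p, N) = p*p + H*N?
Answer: 1358588660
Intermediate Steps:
V(p, N) = p**2/2 + 219*N/2 (V(p, N) = (p*p + 219*N)/2 = (p**2 + 219*N)/2 = p**2/2 + 219*N/2)
(36273 + 19613)*(37973 + V(-139, -213)) = (36273 + 19613)*(37973 + ((1/2)*(-139)**2 + (219/2)*(-213))) = 55886*(37973 + ((1/2)*19321 - 46647/2)) = 55886*(37973 + (19321/2 - 46647/2)) = 55886*(37973 - 13663) = 55886*24310 = 1358588660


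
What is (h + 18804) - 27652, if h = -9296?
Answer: -18144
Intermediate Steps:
(h + 18804) - 27652 = (-9296 + 18804) - 27652 = 9508 - 27652 = -18144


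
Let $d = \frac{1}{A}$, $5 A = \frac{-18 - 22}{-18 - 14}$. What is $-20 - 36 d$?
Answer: $-164$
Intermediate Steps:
$A = \frac{1}{4}$ ($A = \frac{\left(-18 - 22\right) \frac{1}{-18 - 14}}{5} = \frac{\left(-40\right) \frac{1}{-32}}{5} = \frac{\left(-40\right) \left(- \frac{1}{32}\right)}{5} = \frac{1}{5} \cdot \frac{5}{4} = \frac{1}{4} \approx 0.25$)
$d = 4$ ($d = \frac{1}{\frac{1}{4}} = 4$)
$-20 - 36 d = -20 - 144 = -164$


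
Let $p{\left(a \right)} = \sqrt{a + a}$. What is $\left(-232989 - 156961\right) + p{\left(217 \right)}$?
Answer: $-389950 + \sqrt{434} \approx -3.8993 \cdot 10^{5}$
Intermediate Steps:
$p{\left(a \right)} = \sqrt{2} \sqrt{a}$ ($p{\left(a \right)} = \sqrt{2 a} = \sqrt{2} \sqrt{a}$)
$\left(-232989 - 156961\right) + p{\left(217 \right)} = \left(-232989 - 156961\right) + \sqrt{2} \sqrt{217} = -389950 + \sqrt{434}$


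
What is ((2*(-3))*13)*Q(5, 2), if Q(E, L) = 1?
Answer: -78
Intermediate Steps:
((2*(-3))*13)*Q(5, 2) = ((2*(-3))*13)*1 = -6*13*1 = -78*1 = -78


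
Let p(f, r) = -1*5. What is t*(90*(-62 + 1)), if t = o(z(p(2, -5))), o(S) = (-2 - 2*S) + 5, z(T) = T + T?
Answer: -126270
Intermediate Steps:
p(f, r) = -5
z(T) = 2*T
o(S) = 3 - 2*S
t = 23 (t = 3 - 4*(-5) = 3 - 2*(-10) = 3 + 20 = 23)
t*(90*(-62 + 1)) = 23*(90*(-62 + 1)) = 23*(90*(-61)) = 23*(-5490) = -126270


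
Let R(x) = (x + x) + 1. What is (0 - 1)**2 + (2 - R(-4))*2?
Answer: 19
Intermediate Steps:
R(x) = 1 + 2*x (R(x) = 2*x + 1 = 1 + 2*x)
(0 - 1)**2 + (2 - R(-4))*2 = (0 - 1)**2 + (2 - (1 + 2*(-4)))*2 = (-1)**2 + (2 - (1 - 8))*2 = 1 + (2 - 1*(-7))*2 = 1 + (2 + 7)*2 = 1 + 9*2 = 1 + 18 = 19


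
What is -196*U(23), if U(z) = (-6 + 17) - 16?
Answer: 980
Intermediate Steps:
U(z) = -5 (U(z) = 11 - 16 = -5)
-196*U(23) = -196*(-5) = 980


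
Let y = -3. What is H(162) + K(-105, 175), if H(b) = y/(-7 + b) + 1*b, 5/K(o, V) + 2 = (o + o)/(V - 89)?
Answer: 4762112/29605 ≈ 160.85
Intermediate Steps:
K(o, V) = 5/(-2 + 2*o/(-89 + V)) (K(o, V) = 5/(-2 + (o + o)/(V - 89)) = 5/(-2 + (2*o)/(-89 + V)) = 5/(-2 + 2*o/(-89 + V)))
H(b) = b - 3/(-7 + b) (H(b) = -3/(-7 + b) + 1*b = -3/(-7 + b) + b = b - 3/(-7 + b))
H(162) + K(-105, 175) = (-3 + 162² - 7*162)/(-7 + 162) + 5*(-89 + 175)/(2*(89 - 105 - 1*175)) = (-3 + 26244 - 1134)/155 + (5/2)*86/(89 - 105 - 175) = (1/155)*25107 + (5/2)*86/(-191) = 25107/155 + (5/2)*(-1/191)*86 = 25107/155 - 215/191 = 4762112/29605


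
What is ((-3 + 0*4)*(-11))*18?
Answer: 594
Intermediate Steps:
((-3 + 0*4)*(-11))*18 = ((-3 + 0)*(-11))*18 = -3*(-11)*18 = 33*18 = 594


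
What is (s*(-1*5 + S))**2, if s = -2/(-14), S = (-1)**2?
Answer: 16/49 ≈ 0.32653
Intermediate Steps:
S = 1
s = 1/7 (s = -2*(-1/14) = 1/7 ≈ 0.14286)
(s*(-1*5 + S))**2 = ((-1*5 + 1)/7)**2 = ((-5 + 1)/7)**2 = ((1/7)*(-4))**2 = (-4/7)**2 = 16/49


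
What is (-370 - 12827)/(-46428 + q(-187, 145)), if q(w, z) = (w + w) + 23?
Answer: 4399/15593 ≈ 0.28211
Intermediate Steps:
q(w, z) = 23 + 2*w (q(w, z) = 2*w + 23 = 23 + 2*w)
(-370 - 12827)/(-46428 + q(-187, 145)) = (-370 - 12827)/(-46428 + (23 + 2*(-187))) = -13197/(-46428 + (23 - 374)) = -13197/(-46428 - 351) = -13197/(-46779) = -13197*(-1/46779) = 4399/15593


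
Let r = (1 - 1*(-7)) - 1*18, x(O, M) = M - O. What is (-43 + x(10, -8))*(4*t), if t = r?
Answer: 2440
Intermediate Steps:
r = -10 (r = (1 + 7) - 18 = 8 - 18 = -10)
t = -10
(-43 + x(10, -8))*(4*t) = (-43 + (-8 - 1*10))*(4*(-10)) = (-43 + (-8 - 10))*(-40) = (-43 - 18)*(-40) = -61*(-40) = 2440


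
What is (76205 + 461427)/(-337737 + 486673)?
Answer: 67204/18617 ≈ 3.6098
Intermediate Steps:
(76205 + 461427)/(-337737 + 486673) = 537632/148936 = 537632*(1/148936) = 67204/18617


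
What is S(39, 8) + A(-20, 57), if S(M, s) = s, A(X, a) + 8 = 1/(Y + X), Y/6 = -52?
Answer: -1/332 ≈ -0.0030120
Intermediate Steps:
Y = -312 (Y = 6*(-52) = -312)
A(X, a) = -8 + 1/(-312 + X)
S(39, 8) + A(-20, 57) = 8 + (2497 - 8*(-20))/(-312 - 20) = 8 + (2497 + 160)/(-332) = 8 - 1/332*2657 = 8 - 2657/332 = -1/332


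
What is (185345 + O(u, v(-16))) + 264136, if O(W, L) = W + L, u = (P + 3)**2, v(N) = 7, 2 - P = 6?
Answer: 449489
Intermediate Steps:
P = -4 (P = 2 - 1*6 = 2 - 6 = -4)
u = 1 (u = (-4 + 3)**2 = (-1)**2 = 1)
O(W, L) = L + W
(185345 + O(u, v(-16))) + 264136 = (185345 + (7 + 1)) + 264136 = (185345 + 8) + 264136 = 185353 + 264136 = 449489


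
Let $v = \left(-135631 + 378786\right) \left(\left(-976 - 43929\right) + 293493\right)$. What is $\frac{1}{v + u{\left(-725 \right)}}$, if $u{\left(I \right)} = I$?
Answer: $\frac{1}{60445414415} \approx 1.6544 \cdot 10^{-11}$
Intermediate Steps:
$v = 60445415140$ ($v = 243155 \left(-44905 + 293493\right) = 243155 \cdot 248588 = 60445415140$)
$\frac{1}{v + u{\left(-725 \right)}} = \frac{1}{60445415140 - 725} = \frac{1}{60445414415}$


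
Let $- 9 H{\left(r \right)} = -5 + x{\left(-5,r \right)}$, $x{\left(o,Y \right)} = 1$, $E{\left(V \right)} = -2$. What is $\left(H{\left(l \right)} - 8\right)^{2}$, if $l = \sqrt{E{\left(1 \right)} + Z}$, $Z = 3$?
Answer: $\frac{4624}{81} \approx 57.086$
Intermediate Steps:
$l = 1$ ($l = \sqrt{-2 + 3} = \sqrt{1} = 1$)
$H{\left(r \right)} = \frac{4}{9}$ ($H{\left(r \right)} = - \frac{-5 + 1}{9} = \left(- \frac{1}{9}\right) \left(-4\right) = \frac{4}{9}$)
$\left(H{\left(l \right)} - 8\right)^{2} = \left(\frac{4}{9} - 8\right)^{2} = \left(- \frac{68}{9}\right)^{2} = \frac{4624}{81}$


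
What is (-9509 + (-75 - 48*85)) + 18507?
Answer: 4843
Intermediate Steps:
(-9509 + (-75 - 48*85)) + 18507 = (-9509 + (-75 - 4080)) + 18507 = (-9509 - 4155) + 18507 = -13664 + 18507 = 4843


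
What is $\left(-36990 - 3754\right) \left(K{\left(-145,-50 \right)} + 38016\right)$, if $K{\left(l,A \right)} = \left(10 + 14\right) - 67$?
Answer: $-1547171912$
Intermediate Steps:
$K{\left(l,A \right)} = -43$ ($K{\left(l,A \right)} = 24 - 67 = -43$)
$\left(-36990 - 3754\right) \left(K{\left(-145,-50 \right)} + 38016\right) = \left(-36990 - 3754\right) \left(-43 + 38016\right) = \left(-40744\right) 37973 = -1547171912$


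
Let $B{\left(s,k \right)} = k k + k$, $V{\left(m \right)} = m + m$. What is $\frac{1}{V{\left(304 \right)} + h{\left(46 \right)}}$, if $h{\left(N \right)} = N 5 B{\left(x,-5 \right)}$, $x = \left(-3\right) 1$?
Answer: $\frac{1}{5208} \approx 0.00019201$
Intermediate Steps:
$V{\left(m \right)} = 2 m$
$x = -3$
$B{\left(s,k \right)} = k + k^{2}$ ($B{\left(s,k \right)} = k^{2} + k = k + k^{2}$)
$h{\left(N \right)} = 100 N$ ($h{\left(N \right)} = N 5 \left(- 5 \left(1 - 5\right)\right) = 5 N \left(\left(-5\right) \left(-4\right)\right) = 5 N 20 = 100 N$)
$\frac{1}{V{\left(304 \right)} + h{\left(46 \right)}} = \frac{1}{2 \cdot 304 + 100 \cdot 46} = \frac{1}{608 + 4600} = \frac{1}{5208}$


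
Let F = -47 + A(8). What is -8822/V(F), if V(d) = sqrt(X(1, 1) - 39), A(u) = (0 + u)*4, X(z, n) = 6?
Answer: 802*I*sqrt(33)/3 ≈ 1535.7*I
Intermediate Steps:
A(u) = 4*u (A(u) = u*4 = 4*u)
F = -15 (F = -47 + 4*8 = -47 + 32 = -15)
V(d) = I*sqrt(33) (V(d) = sqrt(6 - 39) = sqrt(-33) = I*sqrt(33))
-8822/V(F) = -8822*(-I*sqrt(33)/33) = -(-802)*I*sqrt(33)/3 = 802*I*sqrt(33)/3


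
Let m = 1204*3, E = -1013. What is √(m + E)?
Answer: √2599 ≈ 50.980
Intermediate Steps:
m = 3612
√(m + E) = √(3612 - 1013) = √2599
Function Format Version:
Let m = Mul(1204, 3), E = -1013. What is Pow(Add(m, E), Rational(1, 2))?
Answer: Pow(2599, Rational(1, 2)) ≈ 50.980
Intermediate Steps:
m = 3612
Pow(Add(m, E), Rational(1, 2)) = Pow(Add(3612, -1013), Rational(1, 2)) = Pow(2599, Rational(1, 2))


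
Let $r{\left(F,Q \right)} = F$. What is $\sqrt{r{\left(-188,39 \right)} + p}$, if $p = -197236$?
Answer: $12 i \sqrt{1371} \approx 444.32 i$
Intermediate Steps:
$\sqrt{r{\left(-188,39 \right)} + p} = \sqrt{-188 - 197236} = \sqrt{-197424} = 12 i \sqrt{1371}$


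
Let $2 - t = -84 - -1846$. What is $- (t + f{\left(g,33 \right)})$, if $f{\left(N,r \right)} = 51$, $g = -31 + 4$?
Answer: $1709$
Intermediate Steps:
$g = -27$
$t = -1760$ ($t = 2 - \left(-84 - -1846\right) = 2 - \left(-84 + 1846\right) = 2 - 1762 = -1760$)
$- (t + f{\left(g,33 \right)}) = - (-1760 + 51) = \left(-1\right) \left(-1709\right) = 1709$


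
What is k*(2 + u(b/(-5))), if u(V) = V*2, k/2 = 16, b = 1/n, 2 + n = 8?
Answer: 928/15 ≈ 61.867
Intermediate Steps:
n = 6 (n = -2 + 8 = 6)
b = 1/6 ≈ 0.16667
k = 32 (k = 2*16 = 32)
u(V) = 2*V
k*(2 + u(b/(-5))) = 32*(2 + 2*((1/6)/(-5))) = 32*(2 + 2*((1/6)*(-1/5))) = 32*(2 + 2*(-1/30)) = 32*(2 - 1/15) = 32*(29/15) = 928/15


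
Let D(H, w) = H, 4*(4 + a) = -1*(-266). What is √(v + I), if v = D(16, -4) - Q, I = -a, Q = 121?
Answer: I*√670/2 ≈ 12.942*I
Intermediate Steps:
a = 125/2 (a = -4 + (-1*(-266))/4 = -4 + (¼)*266 = -4 + 133/2 = 125/2 ≈ 62.500)
I = -125/2 (I = -1*125/2 = -125/2 ≈ -62.500)
v = -105 (v = 16 - 1*121 = 16 - 121 = -105)
√(v + I) = √(-105 - 125/2) = √(-335/2) = I*√670/2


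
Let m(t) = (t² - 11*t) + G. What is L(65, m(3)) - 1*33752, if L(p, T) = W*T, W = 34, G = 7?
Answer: -34330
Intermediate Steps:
m(t) = 7 + t² - 11*t (m(t) = (t² - 11*t) + 7 = 7 + t² - 11*t)
L(p, T) = 34*T
L(65, m(3)) - 1*33752 = 34*(7 + 3² - 11*3) - 1*33752 = 34*(7 + 9 - 33) - 33752 = 34*(-17) - 33752 = -578 - 33752 = -34330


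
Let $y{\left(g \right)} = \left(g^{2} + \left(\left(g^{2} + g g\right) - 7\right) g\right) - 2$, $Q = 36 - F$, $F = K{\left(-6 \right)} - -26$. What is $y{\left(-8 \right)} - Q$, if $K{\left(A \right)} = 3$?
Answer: $-913$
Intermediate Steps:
$F = 29$ ($F = 3 - -26 = 3 + 26 = 29$)
$Q = 7$ ($Q = 36 - 29 = 7$)
$y{\left(g \right)} = -2 + g^{2} + g \left(-7 + 2 g^{2}\right)$ ($y{\left(g \right)} = \left(g^{2} + \left(\left(g^{2} + g^{2}\right) - 7\right) g\right) - 2 = \left(g^{2} + \left(2 g^{2} - 7\right) g\right) - 2 = \left(g^{2} + \left(-7 + 2 g^{2}\right) g\right) - 2 = \left(g^{2} + g \left(-7 + 2 g^{2}\right)\right) - 2 = -2 + g^{2} + g \left(-7 + 2 g^{2}\right)$)
$y{\left(-8 \right)} - Q = \left(-2 + \left(-8\right)^{2} - -56 + 2 \left(-8\right)^{3}\right) - 7 = \left(-2 + 64 + 56 + 2 \left(-512\right)\right) - 7 = \left(-2 + 64 + 56 - 1024\right) - 7 = -906 - 7 = -913$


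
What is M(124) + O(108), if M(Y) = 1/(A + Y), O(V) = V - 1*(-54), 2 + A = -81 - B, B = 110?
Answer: 11177/69 ≈ 161.99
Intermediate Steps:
A = -193 (A = -2 + (-81 - 1*110) = -2 + (-81 - 110) = -2 - 191 = -193)
O(V) = 54 + V (O(V) = V + 54 = 54 + V)
M(Y) = 1/(-193 + Y)
M(124) + O(108) = 1/(-193 + 124) + (54 + 108) = 1/(-69) + 162 = -1/69 + 162 = 11177/69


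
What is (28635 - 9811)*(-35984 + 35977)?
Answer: -131768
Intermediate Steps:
(28635 - 9811)*(-35984 + 35977) = 18824*(-7) = -131768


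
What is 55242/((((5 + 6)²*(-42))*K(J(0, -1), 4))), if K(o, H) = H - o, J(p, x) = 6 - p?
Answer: 837/154 ≈ 5.4351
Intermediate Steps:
55242/((((5 + 6)²*(-42))*K(J(0, -1), 4))) = 55242/((((5 + 6)²*(-42))*(4 - (6 - 1*0)))) = 55242/(((11²*(-42))*(4 - (6 + 0)))) = 55242/(((121*(-42))*(4 - 1*6))) = 55242/((-5082*(4 - 6))) = 55242/((-5082*(-2))) = 55242/10164 = 55242*(1/10164) = 837/154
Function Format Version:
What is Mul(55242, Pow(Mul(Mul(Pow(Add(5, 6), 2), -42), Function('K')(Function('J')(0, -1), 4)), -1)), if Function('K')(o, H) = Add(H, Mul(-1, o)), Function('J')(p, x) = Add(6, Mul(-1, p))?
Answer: Rational(837, 154) ≈ 5.4351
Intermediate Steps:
Mul(55242, Pow(Mul(Mul(Pow(Add(5, 6), 2), -42), Function('K')(Function('J')(0, -1), 4)), -1)) = Mul(55242, Pow(Mul(Mul(Pow(Add(5, 6), 2), -42), Add(4, Mul(-1, Add(6, Mul(-1, 0))))), -1)) = Mul(55242, Pow(Mul(Mul(Pow(11, 2), -42), Add(4, Mul(-1, Add(6, 0)))), -1)) = Mul(55242, Pow(Mul(Mul(121, -42), Add(4, Mul(-1, 6))), -1)) = Mul(55242, Pow(Mul(-5082, Add(4, -6)), -1)) = Mul(55242, Pow(Mul(-5082, -2), -1)) = Mul(55242, Pow(10164, -1)) = Mul(55242, Rational(1, 10164)) = Rational(837, 154)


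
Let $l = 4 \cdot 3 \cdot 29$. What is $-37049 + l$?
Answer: $-36701$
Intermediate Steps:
$l = 348$ ($l = 12 \cdot 29 = 348$)
$-37049 + l = -37049 + 348 = -36701$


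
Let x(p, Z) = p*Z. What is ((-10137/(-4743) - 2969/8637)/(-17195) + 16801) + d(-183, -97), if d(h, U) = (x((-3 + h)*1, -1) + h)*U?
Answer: 41683203790712/2524724655 ≈ 16510.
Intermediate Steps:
x(p, Z) = Z*p
d(h, U) = 3*U (d(h, U) = (-(-3 + h) + h)*U = ((3 - h) + h)*U = 3*U)
((-10137/(-4743) - 2969/8637)/(-17195) + 16801) + d(-183, -97) = ((-10137/(-4743) - 2969/8637)/(-17195) + 16801) + 3*(-97) = ((-10137*(-1/4743) - 2969*1/8637)*(-1/17195) + 16801) - 291 = ((109/51 - 2969/8637)*(-1/17195) + 16801) - 291 = ((263338/146829)*(-1/17195) + 16801) - 291 = (-263338/2524724655 + 16801) - 291 = 42417898665317/2524724655 - 291 = 41683203790712/2524724655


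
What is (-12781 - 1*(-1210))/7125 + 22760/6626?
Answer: 749961/414125 ≈ 1.8110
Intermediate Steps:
(-12781 - 1*(-1210))/7125 + 22760/6626 = (-12781 + 1210)*(1/7125) + 22760*(1/6626) = -11571*1/7125 + 11380/3313 = -203/125 + 11380/3313 = 749961/414125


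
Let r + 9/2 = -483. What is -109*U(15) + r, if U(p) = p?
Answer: -4245/2 ≈ -2122.5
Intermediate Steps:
r = -975/2 (r = -9/2 - 483 = -975/2 ≈ -487.50)
-109*U(15) + r = -109*15 - 975/2 = -1635 - 975/2 = -4245/2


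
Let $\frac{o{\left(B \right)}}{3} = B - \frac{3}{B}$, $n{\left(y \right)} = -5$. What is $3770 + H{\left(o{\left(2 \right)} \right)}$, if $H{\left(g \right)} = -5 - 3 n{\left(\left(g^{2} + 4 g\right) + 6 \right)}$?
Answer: $3780$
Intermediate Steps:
$o{\left(B \right)} = - \frac{9}{B} + 3 B$ ($o{\left(B \right)} = 3 \left(B - \frac{3}{B}\right) = - \frac{9}{B} + 3 B$)
$H{\left(g \right)} = 10$ ($H{\left(g \right)} = -5 - -15 = -5 + 15 = 10$)
$3770 + H{\left(o{\left(2 \right)} \right)} = 3770 + 10 = 3780$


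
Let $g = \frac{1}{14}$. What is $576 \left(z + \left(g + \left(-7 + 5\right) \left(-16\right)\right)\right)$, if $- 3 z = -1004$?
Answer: $\frac{1478688}{7} \approx 2.1124 \cdot 10^{5}$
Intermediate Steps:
$z = \frac{1004}{3}$ ($z = \left(- \frac{1}{3}\right) \left(-1004\right) = \frac{1004}{3} \approx 334.67$)
$g = \frac{1}{14} \approx 0.071429$
$576 \left(z + \left(g + \left(-7 + 5\right) \left(-16\right)\right)\right) = 576 \left(\frac{1004}{3} + \left(\frac{1}{14} + \left(-7 + 5\right) \left(-16\right)\right)\right) = 576 \left(\frac{1004}{3} + \left(\frac{1}{14} - -32\right)\right) = 576 \left(\frac{1004}{3} + \left(\frac{1}{14} + 32\right)\right) = 576 \left(\frac{1004}{3} + \frac{449}{14}\right) = 576 \cdot \frac{15403}{42} = \frac{1478688}{7}$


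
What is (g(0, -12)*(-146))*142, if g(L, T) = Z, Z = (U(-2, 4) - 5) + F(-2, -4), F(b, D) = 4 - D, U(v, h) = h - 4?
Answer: -62196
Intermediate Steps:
U(v, h) = -4 + h
Z = 3 (Z = ((-4 + 4) - 5) + (4 - 1*(-4)) = (0 - 5) + (4 + 4) = -5 + 8 = 3)
g(L, T) = 3
(g(0, -12)*(-146))*142 = (3*(-146))*142 = -438*142 = -62196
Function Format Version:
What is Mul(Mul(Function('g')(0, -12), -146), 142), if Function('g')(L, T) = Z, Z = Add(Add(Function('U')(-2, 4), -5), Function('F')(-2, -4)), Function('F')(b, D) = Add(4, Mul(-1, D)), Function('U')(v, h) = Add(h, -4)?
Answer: -62196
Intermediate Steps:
Function('U')(v, h) = Add(-4, h)
Z = 3 (Z = Add(Add(Add(-4, 4), -5), Add(4, Mul(-1, -4))) = Add(Add(0, -5), Add(4, 4)) = Add(-5, 8) = 3)
Function('g')(L, T) = 3
Mul(Mul(Function('g')(0, -12), -146), 142) = Mul(Mul(3, -146), 142) = Mul(-438, 142) = -62196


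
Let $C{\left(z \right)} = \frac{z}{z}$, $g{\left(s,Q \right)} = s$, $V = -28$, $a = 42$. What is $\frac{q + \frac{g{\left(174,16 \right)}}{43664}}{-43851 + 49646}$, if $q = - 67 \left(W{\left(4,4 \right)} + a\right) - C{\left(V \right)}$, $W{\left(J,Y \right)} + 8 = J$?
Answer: $- \frac{55606017}{126516440} \approx -0.43952$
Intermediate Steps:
$W{\left(J,Y \right)} = -8 + J$
$C{\left(z \right)} = 1$
$q = -2547$ ($q = - 67 \left(\left(-8 + 4\right) + 42\right) - 1 = - 67 \left(-4 + 42\right) - 1 = \left(-67\right) 38 - 1 = -2546 - 1 = -2547$)
$\frac{q + \frac{g{\left(174,16 \right)}}{43664}}{-43851 + 49646} = \frac{-2547 + \frac{174}{43664}}{-43851 + 49646} = \frac{-2547 + 174 \cdot \frac{1}{43664}}{5795} = \left(-2547 + \frac{87}{21832}\right) \frac{1}{5795} = \left(- \frac{55606017}{21832}\right) \frac{1}{5795} = - \frac{55606017}{126516440}$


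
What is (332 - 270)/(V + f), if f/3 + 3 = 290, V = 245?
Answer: 31/553 ≈ 0.056058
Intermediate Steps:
f = 861 (f = -9 + 3*290 = -9 + 870 = 861)
(332 - 270)/(V + f) = (332 - 270)/(245 + 861) = 62/1106 = 62*(1/1106) = 31/553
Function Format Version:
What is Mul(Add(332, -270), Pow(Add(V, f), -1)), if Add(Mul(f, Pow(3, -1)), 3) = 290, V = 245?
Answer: Rational(31, 553) ≈ 0.056058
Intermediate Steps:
f = 861 (f = Add(-9, Mul(3, 290)) = Add(-9, 870) = 861)
Mul(Add(332, -270), Pow(Add(V, f), -1)) = Mul(Add(332, -270), Pow(Add(245, 861), -1)) = Mul(62, Pow(1106, -1)) = Mul(62, Rational(1, 1106)) = Rational(31, 553)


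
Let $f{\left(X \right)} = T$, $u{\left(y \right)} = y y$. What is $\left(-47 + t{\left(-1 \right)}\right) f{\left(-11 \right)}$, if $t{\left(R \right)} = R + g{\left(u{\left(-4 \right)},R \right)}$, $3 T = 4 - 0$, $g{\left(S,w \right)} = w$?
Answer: $- \frac{196}{3} \approx -65.333$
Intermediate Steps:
$u{\left(y \right)} = y^{2}$
$T = \frac{4}{3}$ ($T = \frac{4 - 0}{3} = \frac{4 + 0}{3} = \frac{1}{3} \cdot 4 = \frac{4}{3} \approx 1.3333$)
$f{\left(X \right)} = \frac{4}{3}$
$t{\left(R \right)} = 2 R$ ($t{\left(R \right)} = R + R = 2 R$)
$\left(-47 + t{\left(-1 \right)}\right) f{\left(-11 \right)} = \left(-47 + 2 \left(-1\right)\right) \frac{4}{3} = \left(-47 - 2\right) \frac{4}{3} = \left(-49\right) \frac{4}{3} = - \frac{196}{3}$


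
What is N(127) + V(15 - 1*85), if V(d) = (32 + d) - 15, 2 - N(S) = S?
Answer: -178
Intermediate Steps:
N(S) = 2 - S
V(d) = 17 + d
N(127) + V(15 - 1*85) = (2 - 1*127) + (17 + (15 - 1*85)) = (2 - 127) + (17 + (15 - 85)) = -125 + (17 - 70) = -125 - 53 = -178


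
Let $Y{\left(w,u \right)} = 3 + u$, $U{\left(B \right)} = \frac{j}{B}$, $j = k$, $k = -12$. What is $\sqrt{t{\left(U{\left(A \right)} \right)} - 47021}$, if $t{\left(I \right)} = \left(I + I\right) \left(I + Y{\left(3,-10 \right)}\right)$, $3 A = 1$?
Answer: $5 i \sqrt{1757} \approx 209.58 i$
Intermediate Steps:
$j = -12$
$A = \frac{1}{3}$ ($A = \frac{1}{3} \cdot 1 = \frac{1}{3} \approx 0.33333$)
$U{\left(B \right)} = - \frac{12}{B}$
$t{\left(I \right)} = 2 I \left(-7 + I\right)$ ($t{\left(I \right)} = \left(I + I\right) \left(I + \left(3 - 10\right)\right) = 2 I \left(I - 7\right) = 2 I \left(-7 + I\right)$)
$\sqrt{t{\left(U{\left(A \right)} \right)} - 47021} = \sqrt{2 \left(- 12 \frac{1}{\frac{1}{3}}\right) \left(-7 - 12 \frac{1}{\frac{1}{3}}\right) - 47021} = \sqrt{2 \left(\left(-12\right) 3\right) \left(-7 - 36\right) - 47021} = \sqrt{2 \left(-36\right) \left(-7 - 36\right) - 47021} = \sqrt{2 \left(-36\right) \left(-43\right) - 47021} = \sqrt{3096 - 47021} = \sqrt{-43925} = 5 i \sqrt{1757}$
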